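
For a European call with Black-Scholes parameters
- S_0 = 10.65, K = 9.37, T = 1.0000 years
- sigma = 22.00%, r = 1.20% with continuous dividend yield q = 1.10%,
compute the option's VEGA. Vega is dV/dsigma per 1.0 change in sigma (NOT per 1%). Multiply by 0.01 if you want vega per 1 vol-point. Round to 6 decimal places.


Answer: Vega = 3.296997

Derivation:
d1 = 0.6965763450; d2 = 0.4765763450
phi(d1) = 0.3130013312; exp(-qT) = 0.9890602788; exp(-rT) = 0.9880717129
Vega = S * exp(-qT) * phi(d1) * sqrt(T) = 10.6500 * 0.9890602788 * 0.3130013312 * 1.0000000000 = 3.296997


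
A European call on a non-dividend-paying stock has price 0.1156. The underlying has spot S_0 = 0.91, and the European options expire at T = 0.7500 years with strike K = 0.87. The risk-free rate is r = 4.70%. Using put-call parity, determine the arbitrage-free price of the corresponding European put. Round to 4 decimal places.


Answer: Put price = 0.0455

Derivation:
Put-call parity: C - P = S_0 * exp(-qT) - K * exp(-rT).
S_0 * exp(-qT) = 0.9100 * 1.00000000 = 0.91000000
K * exp(-rT) = 0.8700 * 0.96536405 = 0.83986672
P = C - S*exp(-qT) + K*exp(-rT)
P = 0.1156 - 0.91000000 + 0.83986672 = 0.0455


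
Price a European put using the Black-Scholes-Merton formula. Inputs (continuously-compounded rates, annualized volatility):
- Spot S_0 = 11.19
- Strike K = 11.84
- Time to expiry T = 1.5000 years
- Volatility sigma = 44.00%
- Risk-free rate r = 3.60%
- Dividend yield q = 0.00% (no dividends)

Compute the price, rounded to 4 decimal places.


Answer: Price = 2.3936

Derivation:
d1 = (ln(S/K) + (r - q + 0.5*sigma^2) * T) / (sigma * sqrt(T)) = 0.26487315
d2 = d1 - sigma * sqrt(T) = -0.27401460
exp(-rT) = 0.94743211; exp(-qT) = 1.00000000
P = K * exp(-rT) * N(-d2) - S_0 * exp(-qT) * N(-d1)
N(-d1) = 0.39555359; N(-d2) = 0.60796330
P = 11.8400 * 0.94743211 * 0.60796330 - 11.1900 * 1.00000000 * 0.39555359 = 2.3936


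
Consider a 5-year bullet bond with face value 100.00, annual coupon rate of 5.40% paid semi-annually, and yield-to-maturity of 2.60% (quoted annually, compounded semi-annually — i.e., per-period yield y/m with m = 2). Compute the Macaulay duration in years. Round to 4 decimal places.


Answer: Macaulay duration = 4.4873 years

Derivation:
Coupon per period c = face * coupon_rate / m = 2.700000
Periods per year m = 2; per-period yield y/m = 0.013000
Number of cashflows N = 10
Cashflows (t years, CF_t, discount factor 1/(1+y/m)^(m*t), PV):
  t = 0.5000: CF_t = 2.700000, DF = 0.987167, PV = 2.665350
  t = 1.0000: CF_t = 2.700000, DF = 0.974498, PV = 2.631146
  t = 1.5000: CF_t = 2.700000, DF = 0.961992, PV = 2.597380
  t = 2.0000: CF_t = 2.700000, DF = 0.949647, PV = 2.564047
  t = 2.5000: CF_t = 2.700000, DF = 0.937460, PV = 2.531142
  t = 3.0000: CF_t = 2.700000, DF = 0.925429, PV = 2.498660
  t = 3.5000: CF_t = 2.700000, DF = 0.913553, PV = 2.466594
  t = 4.0000: CF_t = 2.700000, DF = 0.901829, PV = 2.434940
  t = 4.5000: CF_t = 2.700000, DF = 0.890256, PV = 2.403692
  t = 5.0000: CF_t = 102.700000, DF = 0.878831, PV = 90.255981
Price P = sum_t PV_t = 113.048930
Macaulay numerator sum_t t * PV_t:
  t * PV_t at t = 0.5000: 1.332675
  t * PV_t at t = 1.0000: 2.631146
  t * PV_t at t = 1.5000: 3.896069
  t * PV_t at t = 2.0000: 5.128094
  t * PV_t at t = 2.5000: 6.327855
  t * PV_t at t = 3.0000: 7.495979
  t * PV_t at t = 3.5000: 8.633079
  t * PV_t at t = 4.0000: 9.739759
  t * PV_t at t = 4.5000: 10.816612
  t * PV_t at t = 5.0000: 451.279904
Macaulay duration D = (sum_t t * PV_t) / P = 507.281172 / 113.048930 = 4.487271


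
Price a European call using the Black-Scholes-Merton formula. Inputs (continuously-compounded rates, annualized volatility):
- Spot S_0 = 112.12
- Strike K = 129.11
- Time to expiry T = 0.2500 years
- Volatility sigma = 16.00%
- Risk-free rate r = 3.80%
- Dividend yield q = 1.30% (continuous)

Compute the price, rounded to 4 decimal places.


d1 = (ln(S/K) + (r - q + 0.5*sigma^2) * T) / (sigma * sqrt(T)) = -1.64556285
d2 = d1 - sigma * sqrt(T) = -1.72556285
exp(-rT) = 0.99054498; exp(-qT) = 0.99675528
C = S_0 * exp(-qT) * N(d1) - K * exp(-rT) * N(d2)
N(d1) = 0.04992690; N(d2) = 0.04221304
C = 112.1200 * 0.99675528 * 0.04992690 - 129.1100 * 0.99054498 * 0.04221304 = 0.1810

Answer: Price = 0.1810


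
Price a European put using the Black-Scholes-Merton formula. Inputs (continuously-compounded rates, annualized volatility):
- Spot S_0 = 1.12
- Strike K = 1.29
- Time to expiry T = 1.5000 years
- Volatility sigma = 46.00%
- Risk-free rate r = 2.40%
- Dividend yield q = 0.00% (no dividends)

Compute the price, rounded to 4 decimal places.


d1 = (ln(S/K) + (r - q + 0.5*sigma^2) * T) / (sigma * sqrt(T)) = 0.09476058
d2 = d1 - sigma * sqrt(T) = -0.46862206
exp(-rT) = 0.96464029; exp(-qT) = 1.00000000
P = K * exp(-rT) * N(-d2) - S_0 * exp(-qT) * N(-d1)
N(-d1) = 0.46225250; N(-d2) = 0.68033010
P = 1.2900 * 0.96464029 * 0.68033010 - 1.1200 * 1.00000000 * 0.46225250 = 0.3289

Answer: Price = 0.3289


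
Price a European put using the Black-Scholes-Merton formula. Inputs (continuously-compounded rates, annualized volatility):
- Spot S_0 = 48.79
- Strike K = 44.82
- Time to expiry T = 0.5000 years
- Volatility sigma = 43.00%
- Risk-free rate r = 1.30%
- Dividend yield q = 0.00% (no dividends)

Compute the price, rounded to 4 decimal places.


Answer: Price = 3.7585

Derivation:
d1 = (ln(S/K) + (r - q + 0.5*sigma^2) * T) / (sigma * sqrt(T)) = 0.45253487
d2 = d1 - sigma * sqrt(T) = 0.14847896
exp(-rT) = 0.99352108; exp(-qT) = 1.00000000
P = K * exp(-rT) * N(-d2) - S_0 * exp(-qT) * N(-d1)
N(-d1) = 0.32544185; N(-d2) = 0.44098240
P = 44.8200 * 0.99352108 * 0.44098240 - 48.7900 * 1.00000000 * 0.32544185 = 3.7585


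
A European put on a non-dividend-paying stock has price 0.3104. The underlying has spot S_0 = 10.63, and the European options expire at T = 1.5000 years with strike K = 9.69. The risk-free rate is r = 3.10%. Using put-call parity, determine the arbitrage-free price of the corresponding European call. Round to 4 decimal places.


Answer: Call price = 1.6907

Derivation:
Put-call parity: C - P = S_0 * exp(-qT) - K * exp(-rT).
S_0 * exp(-qT) = 10.6300 * 1.00000000 = 10.63000000
K * exp(-rT) = 9.6900 * 0.95456456 = 9.24973059
C = P + S*exp(-qT) - K*exp(-rT)
C = 0.3104 + 10.63000000 - 9.24973059 = 1.6907


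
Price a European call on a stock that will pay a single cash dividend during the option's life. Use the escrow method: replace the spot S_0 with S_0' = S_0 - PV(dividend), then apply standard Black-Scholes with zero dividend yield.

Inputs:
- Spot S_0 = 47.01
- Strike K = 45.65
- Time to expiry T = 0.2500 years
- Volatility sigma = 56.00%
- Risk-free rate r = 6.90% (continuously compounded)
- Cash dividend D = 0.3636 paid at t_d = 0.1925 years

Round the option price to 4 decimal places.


PV(D) = D * exp(-r * t_d) = 0.3636 * 0.98680532 = 0.35880242
S_0' = S_0 - PV(D) = 47.0100 - 0.35880242 = 46.65119758
d1 = (ln(S_0'/K) + (r + sigma^2/2)*T) / (sigma*sqrt(T)) = 0.27908926
d2 = d1 - sigma*sqrt(T) = -0.00091074
exp(-rT) = 0.98289793
N(d1) = 0.60991184; N(d2) = 0.49963667
C = S_0' * N(d1) - K * exp(-rT) * N(d2) = 46.65119758 * 0.60991184 - 45.6500 * 0.98289793 * 0.49963667 = 6.0348

Answer: Price = 6.0348


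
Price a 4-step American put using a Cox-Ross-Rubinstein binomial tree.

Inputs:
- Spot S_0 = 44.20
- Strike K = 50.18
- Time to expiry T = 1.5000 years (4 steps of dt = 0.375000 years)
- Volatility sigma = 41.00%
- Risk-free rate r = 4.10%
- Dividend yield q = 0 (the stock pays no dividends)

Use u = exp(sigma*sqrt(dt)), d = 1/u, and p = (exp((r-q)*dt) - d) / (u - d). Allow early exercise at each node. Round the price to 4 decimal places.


Answer: Price = V(0,0) = 11.4684

Derivation:
dt = T/N = 0.375000
u = exp(sigma*sqrt(dt)) = 1.285404; d = 1/u = 0.777966
p = (exp((r-q)*dt) - d) / (u - d) = 0.468093
Discount per step: exp(-r*dt) = 0.984743
Stock lattice S(k, i) with i counting down-moves:
  k=0: S(0,0) = 44.2000
  k=1: S(1,0) = 56.8148; S(1,1) = 34.3861
  k=2: S(2,0) = 73.0300; S(2,1) = 44.2000; S(2,2) = 26.7512
  k=3: S(3,0) = 93.8730; S(3,1) = 56.8148; S(3,2) = 34.3861; S(3,3) = 20.8115
  k=4: S(4,0) = 120.6647; S(4,1) = 73.0300; S(4,2) = 44.2000; S(4,3) = 26.7512; S(4,4) = 16.1907
Terminal payoffs V(N, i) = max(K - S_T, 0):
  V(4,0) = 0.000000; V(4,1) = 0.000000; V(4,2) = 5.980000; V(4,3) = 23.428798; V(4,4) = 33.989349
Backward induction: V(k, i) = exp(-r*dt) * [p * V(k+1, i) + (1-p) * V(k+1, i+1)]; then take max(V_cont, immediate exercise) for American.
  V(3,0) = exp(-r*dt) * [p*0.000000 + (1-p)*0.000000] = 0.000000; exercise = 0.000000; V(3,0) = max -> 0.000000
  V(3,1) = exp(-r*dt) * [p*0.000000 + (1-p)*5.980000] = 3.132274; exercise = 0.000000; V(3,1) = max -> 3.132274
  V(3,2) = exp(-r*dt) * [p*5.980000 + (1-p)*23.428798] = 15.028294; exercise = 15.793911; V(3,2) = max -> 15.793911
  V(3,3) = exp(-r*dt) * [p*23.428798 + (1-p)*33.989349] = 28.602863; exercise = 29.368480; V(3,3) = max -> 29.368480
  V(2,0) = exp(-r*dt) * [p*0.000000 + (1-p)*3.132274] = 1.640659; exercise = 0.000000; V(2,0) = max -> 1.640659
  V(2,1) = exp(-r*dt) * [p*3.132274 + (1-p)*15.793911] = 9.716542; exercise = 5.980000; V(2,1) = max -> 9.716542
  V(2,2) = exp(-r*dt) * [p*15.793911 + (1-p)*29.368480] = 22.663182; exercise = 23.428798; V(2,2) = max -> 23.428798
  V(1,0) = exp(-r*dt) * [p*1.640659 + (1-p)*9.716542] = 5.845706; exercise = 0.000000; V(1,0) = max -> 5.845706
  V(1,1) = exp(-r*dt) * [p*9.716542 + (1-p)*23.428798] = 16.750657; exercise = 15.793911; V(1,1) = max -> 16.750657
  V(0,0) = exp(-r*dt) * [p*5.845706 + (1-p)*16.750657] = 11.468437; exercise = 5.980000; V(0,0) = max -> 11.468437


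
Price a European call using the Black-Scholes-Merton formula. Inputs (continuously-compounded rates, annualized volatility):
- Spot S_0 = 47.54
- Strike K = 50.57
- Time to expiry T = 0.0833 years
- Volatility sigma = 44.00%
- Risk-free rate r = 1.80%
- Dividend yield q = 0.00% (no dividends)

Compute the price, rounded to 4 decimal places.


Answer: Price = 1.2786

Derivation:
d1 = (ln(S/K) + (r - q + 0.5*sigma^2) * T) / (sigma * sqrt(T)) = -0.41124130
d2 = d1 - sigma * sqrt(T) = -0.53823296
exp(-rT) = 0.99850172; exp(-qT) = 1.00000000
C = S_0 * exp(-qT) * N(d1) - K * exp(-rT) * N(d2)
N(d1) = 0.34044780; N(d2) = 0.29520811
C = 47.5400 * 1.00000000 * 0.34044780 - 50.5700 * 0.99850172 * 0.29520811 = 1.2786


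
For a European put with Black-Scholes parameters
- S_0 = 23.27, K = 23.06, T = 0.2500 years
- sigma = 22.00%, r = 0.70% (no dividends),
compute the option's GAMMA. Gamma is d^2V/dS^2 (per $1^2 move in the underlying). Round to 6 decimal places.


d1 = 0.1533223861; d2 = 0.0433223861
phi(d1) = 0.3942806119; exp(-qT) = 1.0000000000; exp(-rT) = 0.9982515304
Gamma = exp(-qT) * phi(d1) / (S * sigma * sqrt(T)) = 1.0000000000 * 0.3942806119 / (23.2700 * 0.2200 * 0.5000000000) = 0.154034

Answer: Gamma = 0.154034


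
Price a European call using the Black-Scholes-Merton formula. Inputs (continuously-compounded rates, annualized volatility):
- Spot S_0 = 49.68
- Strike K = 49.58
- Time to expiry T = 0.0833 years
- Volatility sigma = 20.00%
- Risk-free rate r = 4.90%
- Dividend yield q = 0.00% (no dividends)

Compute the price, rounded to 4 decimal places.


Answer: Price = 1.2977

Derivation:
d1 = (ln(S/K) + (r - q + 0.5*sigma^2) * T) / (sigma * sqrt(T)) = 0.13447927
d2 = d1 - sigma * sqrt(T) = 0.07675579
exp(-rT) = 0.99592662; exp(-qT) = 1.00000000
C = S_0 * exp(-qT) * N(d1) - K * exp(-rT) * N(d2)
N(d1) = 0.55348820; N(d2) = 0.53059109
C = 49.6800 * 1.00000000 * 0.55348820 - 49.5800 * 0.99592662 * 0.53059109 = 1.2977


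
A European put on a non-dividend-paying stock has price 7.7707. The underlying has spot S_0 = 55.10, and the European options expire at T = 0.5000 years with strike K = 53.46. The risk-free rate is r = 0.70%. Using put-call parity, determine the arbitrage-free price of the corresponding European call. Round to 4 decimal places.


Answer: Call price = 9.5975

Derivation:
Put-call parity: C - P = S_0 * exp(-qT) - K * exp(-rT).
S_0 * exp(-qT) = 55.1000 * 1.00000000 = 55.10000000
K * exp(-rT) = 53.4600 * 0.99650612 = 53.27321706
C = P + S*exp(-qT) - K*exp(-rT)
C = 7.7707 + 55.10000000 - 53.27321706 = 9.5975


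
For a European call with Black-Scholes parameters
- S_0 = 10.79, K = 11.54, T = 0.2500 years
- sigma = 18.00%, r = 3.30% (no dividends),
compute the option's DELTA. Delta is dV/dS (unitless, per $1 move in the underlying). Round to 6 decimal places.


Answer: Delta = 0.270933

Derivation:
d1 = -0.6099942423; d2 = -0.6999942423
phi(d1) = 0.3312158435; exp(-qT) = 1.0000000000; exp(-rT) = 0.9917839379
N(d1) = 0.2709328108
Delta = exp(-qT) * N(d1) = 1.0000000000 * 0.2709328108 = 0.270933


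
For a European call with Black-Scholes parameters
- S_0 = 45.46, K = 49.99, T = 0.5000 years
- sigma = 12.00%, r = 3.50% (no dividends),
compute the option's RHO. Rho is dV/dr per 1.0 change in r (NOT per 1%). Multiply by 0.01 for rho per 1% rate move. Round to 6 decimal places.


Answer: Rho = 4.166173

Derivation:
d1 = -0.8708039692; d2 = -0.9556567829
phi(d1) = 0.2730532878; exp(-qT) = 1.0000000000; exp(-rT) = 0.9826522357
N(d2) = 0.1696228317
Rho = K*T*exp(-rT)*N(d2) = 49.9900 * 0.5000 * 0.9826522357 * 0.1696228317 = 4.166173


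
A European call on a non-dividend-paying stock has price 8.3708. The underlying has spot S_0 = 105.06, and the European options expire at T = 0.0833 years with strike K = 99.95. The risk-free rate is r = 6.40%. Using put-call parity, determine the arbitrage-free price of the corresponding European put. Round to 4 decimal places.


Put-call parity: C - P = S_0 * exp(-qT) - K * exp(-rT).
S_0 * exp(-qT) = 105.0600 * 1.00000000 = 105.06000000
K * exp(-rT) = 99.9500 * 0.99468299 = 99.41856441
P = C - S*exp(-qT) + K*exp(-rT)
P = 8.3708 - 105.06000000 + 99.41856441 = 2.7294

Answer: Put price = 2.7294


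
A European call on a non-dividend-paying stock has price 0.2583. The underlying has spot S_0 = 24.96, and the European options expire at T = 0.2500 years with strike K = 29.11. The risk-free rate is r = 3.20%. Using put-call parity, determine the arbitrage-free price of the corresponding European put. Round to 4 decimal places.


Put-call parity: C - P = S_0 * exp(-qT) - K * exp(-rT).
S_0 * exp(-qT) = 24.9600 * 1.00000000 = 24.96000000
K * exp(-rT) = 29.1100 * 0.99203191 = 28.87804904
P = C - S*exp(-qT) + K*exp(-rT)
P = 0.2583 - 24.96000000 + 28.87804904 = 4.1763

Answer: Put price = 4.1763


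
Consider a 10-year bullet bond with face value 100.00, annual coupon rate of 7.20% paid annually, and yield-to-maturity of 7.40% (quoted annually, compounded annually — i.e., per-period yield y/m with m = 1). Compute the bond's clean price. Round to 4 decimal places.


Answer: Price = 98.6209

Derivation:
Coupon per period c = face * coupon_rate / m = 7.200000
Periods per year m = 1; per-period yield y/m = 0.074000
Number of cashflows N = 10
Cashflows (t years, CF_t, discount factor 1/(1+y/m)^(m*t), PV):
  t = 1.0000: CF_t = 7.200000, DF = 0.931099, PV = 6.703911
  t = 2.0000: CF_t = 7.200000, DF = 0.866945, PV = 6.242002
  t = 3.0000: CF_t = 7.200000, DF = 0.807211, PV = 5.811920
  t = 4.0000: CF_t = 7.200000, DF = 0.751593, PV = 5.411471
  t = 5.0000: CF_t = 7.200000, DF = 0.699808, PV = 5.038614
  t = 6.0000: CF_t = 7.200000, DF = 0.651590, PV = 4.691447
  t = 7.0000: CF_t = 7.200000, DF = 0.606694, PV = 4.368200
  t = 8.0000: CF_t = 7.200000, DF = 0.564892, PV = 4.067225
  t = 9.0000: CF_t = 7.200000, DF = 0.525971, PV = 3.786988
  t = 10.0000: CF_t = 107.200000, DF = 0.489731, PV = 52.499114
Price P = sum_t PV_t = 98.620893


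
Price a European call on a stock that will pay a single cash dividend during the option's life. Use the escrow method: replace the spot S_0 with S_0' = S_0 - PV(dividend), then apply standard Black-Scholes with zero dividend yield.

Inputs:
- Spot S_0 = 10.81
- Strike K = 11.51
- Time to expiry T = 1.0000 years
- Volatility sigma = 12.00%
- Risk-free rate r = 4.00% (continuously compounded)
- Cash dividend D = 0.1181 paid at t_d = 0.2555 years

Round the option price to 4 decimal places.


Answer: Price = 0.3578

Derivation:
PV(D) = D * exp(-r * t_d) = 0.1181 * 0.98983205 = 0.11689916
S_0' = S_0 - PV(D) = 10.8100 - 0.11689916 = 10.69310084
d1 = (ln(S_0'/K) + (r + sigma^2/2)*T) / (sigma*sqrt(T)) = -0.22014559
d2 = d1 - sigma*sqrt(T) = -0.34014559
exp(-rT) = 0.96078944
N(d1) = 0.41287888; N(d2) = 0.36687344
C = S_0' * N(d1) - K * exp(-rT) * N(d2) = 10.69310084 * 0.41287888 - 11.5100 * 0.96078944 * 0.36687344 = 0.3578


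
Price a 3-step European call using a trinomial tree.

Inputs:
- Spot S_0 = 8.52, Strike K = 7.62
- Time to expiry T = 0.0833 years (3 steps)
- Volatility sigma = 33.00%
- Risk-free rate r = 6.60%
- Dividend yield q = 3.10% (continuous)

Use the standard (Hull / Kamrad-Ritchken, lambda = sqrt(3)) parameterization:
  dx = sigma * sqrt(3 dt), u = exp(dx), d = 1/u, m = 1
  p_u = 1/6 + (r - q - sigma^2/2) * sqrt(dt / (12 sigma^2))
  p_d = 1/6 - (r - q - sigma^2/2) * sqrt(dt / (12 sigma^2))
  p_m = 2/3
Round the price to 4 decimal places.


Answer: Price = V(0,0) = 0.9587

Derivation:
dt = T/N = 0.027767; dx = sigma*sqrt(3*dt) = 0.095244
u = exp(dx) = 1.099927; d = 1/u = 0.909151
p_u = 0.163832, p_m = 0.666667, p_d = 0.169502
Discount per step: exp(-r*dt) = 0.998169
Stock lattice S(k, j) with j the centered position index:
  k=0: S(0,+0) = 8.5200
  k=1: S(1,-1) = 7.7460; S(1,+0) = 8.5200; S(1,+1) = 9.3714
  k=2: S(2,-2) = 7.0423; S(2,-1) = 7.7460; S(2,+0) = 8.5200; S(2,+1) = 9.3714; S(2,+2) = 10.3078
  k=3: S(3,-3) = 6.4025; S(3,-2) = 7.0423; S(3,-1) = 7.7460; S(3,+0) = 8.5200; S(3,+1) = 9.3714; S(3,+2) = 10.3078; S(3,+3) = 11.3379
Terminal payoffs V(N, j) = max(S_T - K, 0):
  V(3,-3) = 0.000000; V(3,-2) = 0.000000; V(3,-1) = 0.125969; V(3,+0) = 0.900000; V(3,+1) = 1.751377; V(3,+2) = 2.687830; V(3,+3) = 3.717860
Backward induction: V(k, j) = exp(-r*dt) * [p_u * V(k+1, j+1) + p_m * V(k+1, j) + p_d * V(k+1, j-1)]
  V(2,-2) = exp(-r*dt) * [p_u*0.125969 + p_m*0.000000 + p_d*0.000000] = 0.020600
  V(2,-1) = exp(-r*dt) * [p_u*0.900000 + p_m*0.125969 + p_d*0.000000] = 0.231004
  V(2,+0) = exp(-r*dt) * [p_u*1.751377 + p_m*0.900000 + p_d*0.125969] = 0.906620
  V(2,+1) = exp(-r*dt) * [p_u*2.687830 + p_m*1.751377 + p_d*0.900000] = 1.757265
  V(2,+2) = exp(-r*dt) * [p_u*3.717860 + p_m*2.687830 + p_d*1.751377] = 2.692912
  V(1,-1) = exp(-r*dt) * [p_u*0.906620 + p_m*0.231004 + p_d*0.020600] = 0.305467
  V(1,+0) = exp(-r*dt) * [p_u*1.757265 + p_m*0.906620 + p_d*0.231004] = 0.929759
  V(1,+1) = exp(-r*dt) * [p_u*2.692912 + p_m*1.757265 + p_d*0.906620] = 1.763133
  V(0,+0) = exp(-r*dt) * [p_u*1.763133 + p_m*0.929759 + p_d*0.305467] = 0.958715


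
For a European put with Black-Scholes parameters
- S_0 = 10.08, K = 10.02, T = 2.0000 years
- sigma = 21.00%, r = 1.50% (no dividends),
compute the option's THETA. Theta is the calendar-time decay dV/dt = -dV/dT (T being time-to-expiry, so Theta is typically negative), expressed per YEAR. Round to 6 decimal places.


d1 = 0.2696102764; d2 = -0.0273745717
phi(d1) = 0.3847031105; exp(-qT) = 1.0000000000; exp(-rT) = 0.9704455335
Theta = -S*exp(-qT)*phi(d1)*sigma/(2*sqrt(T)) + r*K*exp(-rT)*N(-d2) - q*S*exp(-qT)*N(-d1)
N(-d1) = 0.3937300468; N(-d2) = 0.5109195102; sqrt(T) = 1.4142135624
Term 1 = -10.0800 * 1.0000000000 * 0.3847031105 * 0.2100 / (2 * 1.4142135624) = -0.2879125070
Term 2 = 0.0150 * 10.0200 * 0.9704455335 * 0.5109195102 = 0.0745216794
Term 3 = 0 (no dividend yield, q = 0)
Theta = -0.2879125070 + (0.0745216794) + (0.0000000000) = -0.213391

Answer: Theta = -0.213391


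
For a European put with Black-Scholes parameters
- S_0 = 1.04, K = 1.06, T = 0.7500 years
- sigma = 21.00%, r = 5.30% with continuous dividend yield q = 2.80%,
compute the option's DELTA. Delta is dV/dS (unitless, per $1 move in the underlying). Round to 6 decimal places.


d1 = 0.0892930203; d2 = -0.0925723145
phi(d1) = 0.3973550145; exp(-qT) = 0.9792189646; exp(-rT) = 0.9610296665
N(-d1) = 0.4644245205
Delta = -exp(-qT) * N(-d1) = -0.9792189646 * 0.4644245205 = -0.454773

Answer: Delta = -0.454773


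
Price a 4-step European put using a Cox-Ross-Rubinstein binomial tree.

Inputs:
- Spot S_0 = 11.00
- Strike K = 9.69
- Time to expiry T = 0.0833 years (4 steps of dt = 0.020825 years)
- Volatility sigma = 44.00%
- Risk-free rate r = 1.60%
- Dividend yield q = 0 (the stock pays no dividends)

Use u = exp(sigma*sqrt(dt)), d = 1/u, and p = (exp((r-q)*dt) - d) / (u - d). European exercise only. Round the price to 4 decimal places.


dt = T/N = 0.020825
u = exp(sigma*sqrt(dt)) = 1.065555; d = 1/u = 0.938478
p = (exp((r-q)*dt) - d) / (u - d) = 0.486754
Discount per step: exp(-r*dt) = 0.999667
Stock lattice S(k, i) with i counting down-moves:
  k=0: S(0,0) = 11.0000
  k=1: S(1,0) = 11.7211; S(1,1) = 10.3233
  k=2: S(2,0) = 12.4895; S(2,1) = 11.0000; S(2,2) = 9.6882
  k=3: S(3,0) = 13.3082; S(3,1) = 11.7211; S(3,2) = 10.3233; S(3,3) = 9.0921
  k=4: S(4,0) = 14.1807; S(4,1) = 12.4895; S(4,2) = 11.0000; S(4,3) = 9.6882; S(4,4) = 8.5328
Terminal payoffs V(N, i) = max(K - S_T, 0):
  V(4,0) = 0.000000; V(4,1) = 0.000000; V(4,2) = 0.000000; V(4,3) = 0.001849; V(4,4) = 1.157248
Backward induction: V(k, i) = exp(-r*dt) * [p * V(k+1, i) + (1-p) * V(k+1, i+1)].
  V(3,0) = exp(-r*dt) * [p*0.000000 + (1-p)*0.000000] = 0.000000
  V(3,1) = exp(-r*dt) * [p*0.000000 + (1-p)*0.000000] = 0.000000
  V(3,2) = exp(-r*dt) * [p*0.000000 + (1-p)*0.001849] = 0.000949
  V(3,3) = exp(-r*dt) * [p*0.001849 + (1-p)*1.157248] = 0.594655
  V(2,0) = exp(-r*dt) * [p*0.000000 + (1-p)*0.000000] = 0.000000
  V(2,1) = exp(-r*dt) * [p*0.000000 + (1-p)*0.000949] = 0.000487
  V(2,2) = exp(-r*dt) * [p*0.000949 + (1-p)*0.594655] = 0.305564
  V(1,0) = exp(-r*dt) * [p*0.000000 + (1-p)*0.000487] = 0.000250
  V(1,1) = exp(-r*dt) * [p*0.000487 + (1-p)*0.305564] = 0.157014
  V(0,0) = exp(-r*dt) * [p*0.000250 + (1-p)*0.157014] = 0.080682

Answer: Price = V(0,0) = 0.0807


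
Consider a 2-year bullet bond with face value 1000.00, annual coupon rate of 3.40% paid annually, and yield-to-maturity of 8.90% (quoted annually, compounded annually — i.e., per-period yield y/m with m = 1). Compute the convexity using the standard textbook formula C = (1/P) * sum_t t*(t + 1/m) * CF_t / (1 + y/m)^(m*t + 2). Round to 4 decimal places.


Answer: Convexity = 4.9428

Derivation:
Coupon per period c = face * coupon_rate / m = 34.000000
Periods per year m = 1; per-period yield y/m = 0.089000
Number of cashflows N = 2
Cashflows (t years, CF_t, discount factor 1/(1+y/m)^(m*t), PV):
  t = 1.0000: CF_t = 34.000000, DF = 0.918274, PV = 31.221304
  t = 2.0000: CF_t = 1034.000000, DF = 0.843226, PV = 871.896189
Price P = sum_t PV_t = 903.117493
Convexity numerator sum_t t*(t + 1/m) * CF_t / (1+y/m)^(m*t + 2):
  t = 1.0000: term = 52.653261
  t = 2.0000: term = 4411.235767
Convexity = (1/P) * sum = 4463.889028 / 903.117493 = 4.942756


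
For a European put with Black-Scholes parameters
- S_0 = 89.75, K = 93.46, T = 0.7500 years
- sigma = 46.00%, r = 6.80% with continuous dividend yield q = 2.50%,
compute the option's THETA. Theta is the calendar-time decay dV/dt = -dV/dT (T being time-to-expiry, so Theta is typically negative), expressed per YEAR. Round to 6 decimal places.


d1 = 0.1784627087; d2 = -0.2199089771
phi(d1) = 0.3926396525; exp(-qT) = 0.9814246877; exp(-rT) = 0.9502786705
Theta = -S*exp(-qT)*phi(d1)*sigma/(2*sqrt(T)) + r*K*exp(-rT)*N(-d2) - q*S*exp(-qT)*N(-d1)
N(-d1) = 0.4291798026; N(-d2) = 0.5870289776; sqrt(T) = 0.8660254038
Term 1 = -89.7500 * 0.9814246877 * 0.3926396525 * 0.4600 / (2 * 0.8660254038) = -9.1850769000
Term 2 = 0.0680 * 93.4600 * 0.9502786705 * 0.5870289776 = 3.5452364901
Term 3 = -0.0250 * 89.7500 * 0.9814246877 * 0.4291798026 = -0.9450846731
Theta = -9.1850769000 + (3.5452364901) + (-0.9450846731) = -6.584925

Answer: Theta = -6.584925


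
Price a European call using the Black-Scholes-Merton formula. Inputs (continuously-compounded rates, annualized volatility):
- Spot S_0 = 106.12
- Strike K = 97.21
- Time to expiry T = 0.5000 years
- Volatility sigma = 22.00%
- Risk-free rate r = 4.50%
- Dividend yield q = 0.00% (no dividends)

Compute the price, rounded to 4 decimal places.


Answer: Price = 13.2698

Derivation:
d1 = (ln(S/K) + (r - q + 0.5*sigma^2) * T) / (sigma * sqrt(T)) = 0.78615452
d2 = d1 - sigma * sqrt(T) = 0.63059103
exp(-rT) = 0.97775124; exp(-qT) = 1.00000000
C = S_0 * exp(-qT) * N(d1) - K * exp(-rT) * N(d2)
N(d1) = 0.78411152; N(d2) = 0.73584602
C = 106.1200 * 1.00000000 * 0.78411152 - 97.2100 * 0.97775124 * 0.73584602 = 13.2698


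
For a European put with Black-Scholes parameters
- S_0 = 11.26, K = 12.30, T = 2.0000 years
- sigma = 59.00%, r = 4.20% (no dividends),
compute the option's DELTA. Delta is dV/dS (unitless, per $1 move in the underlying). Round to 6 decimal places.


d1 = 0.4119884078; d2 = -0.4223975940
phi(d1) = 0.3664820421; exp(-qT) = 1.0000000000; exp(-rT) = 0.9194312561
N(-d1) = 0.3401739600
Delta = -exp(-qT) * N(-d1) = -1.0000000000 * 0.3401739600 = -0.340174

Answer: Delta = -0.340174


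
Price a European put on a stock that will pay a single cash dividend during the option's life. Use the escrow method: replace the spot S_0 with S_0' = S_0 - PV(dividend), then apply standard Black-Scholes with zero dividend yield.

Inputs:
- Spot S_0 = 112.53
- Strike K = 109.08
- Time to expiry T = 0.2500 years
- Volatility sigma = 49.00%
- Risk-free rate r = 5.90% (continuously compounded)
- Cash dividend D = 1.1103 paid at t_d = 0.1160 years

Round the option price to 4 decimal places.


PV(D) = D * exp(-r * t_d) = 1.1103 * 0.99317937 = 1.10272705
S_0' = S_0 - PV(D) = 112.5300 - 1.10272705 = 111.42727295
d1 = (ln(S_0'/K) + (r + sigma^2/2)*T) / (sigma*sqrt(T)) = 0.26960432
d2 = d1 - sigma*sqrt(T) = 0.02460432
exp(-rT) = 0.98535825
N(-d1) = 0.39373234; N(-d2) = 0.49018528
P = K * exp(-rT) * N(-d2) - S_0' * N(-d1) = 109.0800 * 0.98535825 * 0.49018528 - 111.42727295 * 0.39373234 = 8.8140

Answer: Price = 8.8140


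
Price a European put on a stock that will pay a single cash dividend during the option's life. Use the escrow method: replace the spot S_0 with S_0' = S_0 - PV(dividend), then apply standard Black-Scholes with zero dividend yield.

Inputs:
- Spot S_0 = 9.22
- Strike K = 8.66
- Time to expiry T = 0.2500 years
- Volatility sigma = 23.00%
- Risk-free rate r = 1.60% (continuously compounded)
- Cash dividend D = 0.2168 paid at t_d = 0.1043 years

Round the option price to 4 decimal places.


PV(D) = D * exp(-r * t_d) = 0.2168 * 0.99833259 = 0.21643851
S_0' = S_0 - PV(D) = 9.2200 - 0.21643851 = 9.00356149
d1 = (ln(S_0'/K) + (r + sigma^2/2)*T) / (sigma*sqrt(T)) = 0.43059129
d2 = d1 - sigma*sqrt(T) = 0.31559129
exp(-rT) = 0.99600799
N(-d1) = 0.33338279; N(-d2) = 0.37615638
P = K * exp(-rT) * N(-d2) - S_0' * N(-d1) = 8.6600 * 0.99600799 * 0.37615638 - 9.00356149 * 0.33338279 = 0.2429

Answer: Price = 0.2429


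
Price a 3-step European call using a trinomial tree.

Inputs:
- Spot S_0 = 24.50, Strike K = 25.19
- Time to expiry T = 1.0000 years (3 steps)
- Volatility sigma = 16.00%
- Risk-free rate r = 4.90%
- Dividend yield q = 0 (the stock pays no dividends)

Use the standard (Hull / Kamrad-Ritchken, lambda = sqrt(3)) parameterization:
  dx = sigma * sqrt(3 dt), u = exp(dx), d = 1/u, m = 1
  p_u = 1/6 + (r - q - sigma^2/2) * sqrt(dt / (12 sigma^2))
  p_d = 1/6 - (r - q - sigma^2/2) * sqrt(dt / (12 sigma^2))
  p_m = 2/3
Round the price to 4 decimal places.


Answer: Price = V(0,0) = 1.7759

Derivation:
dt = T/N = 0.333333; dx = sigma*sqrt(3*dt) = 0.160000
u = exp(dx) = 1.173511; d = 1/u = 0.852144
p_u = 0.204375, p_m = 0.666667, p_d = 0.128958
Discount per step: exp(-r*dt) = 0.983799
Stock lattice S(k, j) with j the centered position index:
  k=0: S(0,+0) = 24.5000
  k=1: S(1,-1) = 20.8775; S(1,+0) = 24.5000; S(1,+1) = 28.7510
  k=2: S(2,-2) = 17.7907; S(2,-1) = 20.8775; S(2,+0) = 24.5000; S(2,+1) = 28.7510; S(2,+2) = 33.7396
  k=3: S(3,-3) = 15.1602; S(3,-2) = 17.7907; S(3,-1) = 20.8775; S(3,+0) = 24.5000; S(3,+1) = 28.7510; S(3,+2) = 33.7396; S(3,+3) = 39.5938
Terminal payoffs V(N, j) = max(S_T - K, 0):
  V(3,-3) = 0.000000; V(3,-2) = 0.000000; V(3,-1) = 0.000000; V(3,+0) = 0.000000; V(3,+1) = 3.561016; V(3,+2) = 8.549630; V(3,+3) = 14.403823
Backward induction: V(k, j) = exp(-r*dt) * [p_u * V(k+1, j+1) + p_m * V(k+1, j) + p_d * V(k+1, j-1)]
  V(2,-2) = exp(-r*dt) * [p_u*0.000000 + p_m*0.000000 + p_d*0.000000] = 0.000000
  V(2,-1) = exp(-r*dt) * [p_u*0.000000 + p_m*0.000000 + p_d*0.000000] = 0.000000
  V(2,+0) = exp(-r*dt) * [p_u*3.561016 + p_m*0.000000 + p_d*0.000000] = 0.715992
  V(2,+1) = exp(-r*dt) * [p_u*8.549630 + p_m*3.561016 + p_d*0.000000] = 4.054573
  V(2,+2) = exp(-r*dt) * [p_u*14.403823 + p_m*8.549630 + p_d*3.561016] = 8.955287
  V(1,-1) = exp(-r*dt) * [p_u*0.715992 + p_m*0.000000 + p_d*0.000000] = 0.143960
  V(1,+0) = exp(-r*dt) * [p_u*4.054573 + p_m*0.715992 + p_d*0.000000] = 1.284824
  V(1,+1) = exp(-r*dt) * [p_u*8.955287 + p_m*4.054573 + p_d*0.715992] = 4.550680
  V(0,+0) = exp(-r*dt) * [p_u*4.550680 + p_m*1.284824 + p_d*0.143960] = 1.775915


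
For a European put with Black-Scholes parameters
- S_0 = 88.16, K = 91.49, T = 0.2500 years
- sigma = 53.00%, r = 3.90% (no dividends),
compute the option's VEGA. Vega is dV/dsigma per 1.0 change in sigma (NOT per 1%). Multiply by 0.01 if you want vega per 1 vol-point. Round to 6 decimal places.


Answer: Vega = 17.577787

Derivation:
d1 = 0.0293817687; d2 = -0.2356182313
phi(d1) = 0.3987701165; exp(-qT) = 1.0000000000; exp(-rT) = 0.9902973771
Vega = S * exp(-qT) * phi(d1) * sqrt(T) = 88.1600 * 1.0000000000 * 0.3987701165 * 0.5000000000 = 17.577787


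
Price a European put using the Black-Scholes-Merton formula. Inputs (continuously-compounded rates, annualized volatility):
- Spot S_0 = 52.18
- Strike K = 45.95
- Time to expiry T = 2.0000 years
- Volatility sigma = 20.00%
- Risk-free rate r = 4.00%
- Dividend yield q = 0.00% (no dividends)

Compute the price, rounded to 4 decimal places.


d1 = (ln(S/K) + (r - q + 0.5*sigma^2) * T) / (sigma * sqrt(T)) = 0.87379105
d2 = d1 - sigma * sqrt(T) = 0.59094834
exp(-rT) = 0.92311635; exp(-qT) = 1.00000000
P = K * exp(-rT) * N(-d2) - S_0 * exp(-qT) * N(-d1)
N(-d1) = 0.19111603; N(-d2) = 0.27727752
P = 45.9500 * 0.92311635 * 0.27727752 - 52.1800 * 1.00000000 * 0.19111603 = 1.7889

Answer: Price = 1.7889


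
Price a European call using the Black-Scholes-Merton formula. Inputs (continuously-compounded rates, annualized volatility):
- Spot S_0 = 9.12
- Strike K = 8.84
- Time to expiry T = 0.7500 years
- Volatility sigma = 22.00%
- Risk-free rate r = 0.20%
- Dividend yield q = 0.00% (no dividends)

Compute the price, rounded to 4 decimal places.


Answer: Price = 0.8376

Derivation:
d1 = (ln(S/K) + (r - q + 0.5*sigma^2) * T) / (sigma * sqrt(T)) = 0.26680368
d2 = d1 - sigma * sqrt(T) = 0.07627809
exp(-rT) = 0.99850112; exp(-qT) = 1.00000000
C = S_0 * exp(-qT) * N(d1) - K * exp(-rT) * N(d2)
N(d1) = 0.60518984; N(d2) = 0.53040107
C = 9.1200 * 1.00000000 * 0.60518984 - 8.8400 * 0.99850112 * 0.53040107 = 0.8376


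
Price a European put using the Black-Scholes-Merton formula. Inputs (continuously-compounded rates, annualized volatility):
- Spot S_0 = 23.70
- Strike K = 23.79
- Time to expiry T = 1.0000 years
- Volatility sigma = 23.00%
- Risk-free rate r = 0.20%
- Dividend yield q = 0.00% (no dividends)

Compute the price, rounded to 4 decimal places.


Answer: Price = 2.1931

Derivation:
d1 = (ln(S/K) + (r - q + 0.5*sigma^2) * T) / (sigma * sqrt(T)) = 0.10721619
d2 = d1 - sigma * sqrt(T) = -0.12278381
exp(-rT) = 0.99800200; exp(-qT) = 1.00000000
P = K * exp(-rT) * N(-d2) - S_0 * exp(-qT) * N(-d1)
N(-d1) = 0.45730874; N(-d2) = 0.54886085
P = 23.7900 * 0.99800200 * 0.54886085 - 23.7000 * 1.00000000 * 0.45730874 = 2.1931


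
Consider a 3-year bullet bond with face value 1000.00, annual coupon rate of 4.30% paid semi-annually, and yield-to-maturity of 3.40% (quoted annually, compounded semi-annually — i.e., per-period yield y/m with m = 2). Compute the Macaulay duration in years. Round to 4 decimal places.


Answer: Macaulay duration = 2.8488 years

Derivation:
Coupon per period c = face * coupon_rate / m = 21.500000
Periods per year m = 2; per-period yield y/m = 0.017000
Number of cashflows N = 6
Cashflows (t years, CF_t, discount factor 1/(1+y/m)^(m*t), PV):
  t = 0.5000: CF_t = 21.500000, DF = 0.983284, PV = 21.140610
  t = 1.0000: CF_t = 21.500000, DF = 0.966848, PV = 20.787227
  t = 1.5000: CF_t = 21.500000, DF = 0.950686, PV = 20.439751
  t = 2.0000: CF_t = 21.500000, DF = 0.934795, PV = 20.098084
  t = 2.5000: CF_t = 21.500000, DF = 0.919169, PV = 19.762127
  t = 3.0000: CF_t = 1021.500000, DF = 0.903804, PV = 923.235836
Price P = sum_t PV_t = 1025.463634
Macaulay numerator sum_t t * PV_t:
  t * PV_t at t = 0.5000: 10.570305
  t * PV_t at t = 1.0000: 20.787227
  t * PV_t at t = 1.5000: 30.659627
  t * PV_t at t = 2.0000: 40.196167
  t * PV_t at t = 2.5000: 49.405319
  t * PV_t at t = 3.0000: 2769.707507
Macaulay duration D = (sum_t t * PV_t) / P = 2921.326151 / 1025.463634 = 2.848786


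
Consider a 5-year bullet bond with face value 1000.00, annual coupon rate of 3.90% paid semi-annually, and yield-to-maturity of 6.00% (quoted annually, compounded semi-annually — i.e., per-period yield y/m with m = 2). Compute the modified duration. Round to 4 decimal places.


Coupon per period c = face * coupon_rate / m = 19.500000
Periods per year m = 2; per-period yield y/m = 0.030000
Number of cashflows N = 10
Cashflows (t years, CF_t, discount factor 1/(1+y/m)^(m*t), PV):
  t = 0.5000: CF_t = 19.500000, DF = 0.970874, PV = 18.932039
  t = 1.0000: CF_t = 19.500000, DF = 0.942596, PV = 18.380620
  t = 1.5000: CF_t = 19.500000, DF = 0.915142, PV = 17.845262
  t = 2.0000: CF_t = 19.500000, DF = 0.888487, PV = 17.325497
  t = 2.5000: CF_t = 19.500000, DF = 0.862609, PV = 16.820871
  t = 3.0000: CF_t = 19.500000, DF = 0.837484, PV = 16.330943
  t = 3.5000: CF_t = 19.500000, DF = 0.813092, PV = 15.855284
  t = 4.0000: CF_t = 19.500000, DF = 0.789409, PV = 15.393480
  t = 4.5000: CF_t = 19.500000, DF = 0.766417, PV = 14.945126
  t = 5.0000: CF_t = 1019.500000, DF = 0.744094, PV = 758.603746
Price P = sum_t PV_t = 910.432870
First compute Macaulay numerator sum_t t * PV_t:
  t * PV_t at t = 0.5000: 9.466019
  t * PV_t at t = 1.0000: 18.380620
  t * PV_t at t = 1.5000: 26.767894
  t * PV_t at t = 2.0000: 34.650995
  t * PV_t at t = 2.5000: 42.052178
  t * PV_t at t = 3.0000: 48.992829
  t * PV_t at t = 3.5000: 55.493496
  t * PV_t at t = 4.0000: 61.573920
  t * PV_t at t = 4.5000: 67.253068
  t * PV_t at t = 5.0000: 3793.018731
Macaulay duration D = 4157.649751 / 910.432870 = 4.566674
Modified duration = D / (1 + y/m) = 4.566674 / (1 + 0.030000) = 4.433664

Answer: Modified duration = 4.4337


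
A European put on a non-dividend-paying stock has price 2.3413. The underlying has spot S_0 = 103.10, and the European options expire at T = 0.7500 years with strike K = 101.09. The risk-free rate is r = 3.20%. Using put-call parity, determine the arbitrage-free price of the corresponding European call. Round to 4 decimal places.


Answer: Call price = 6.7486

Derivation:
Put-call parity: C - P = S_0 * exp(-qT) - K * exp(-rT).
S_0 * exp(-qT) = 103.1000 * 1.00000000 = 103.10000000
K * exp(-rT) = 101.0900 * 0.97628571 = 98.69272240
C = P + S*exp(-qT) - K*exp(-rT)
C = 2.3413 + 103.10000000 - 98.69272240 = 6.7486


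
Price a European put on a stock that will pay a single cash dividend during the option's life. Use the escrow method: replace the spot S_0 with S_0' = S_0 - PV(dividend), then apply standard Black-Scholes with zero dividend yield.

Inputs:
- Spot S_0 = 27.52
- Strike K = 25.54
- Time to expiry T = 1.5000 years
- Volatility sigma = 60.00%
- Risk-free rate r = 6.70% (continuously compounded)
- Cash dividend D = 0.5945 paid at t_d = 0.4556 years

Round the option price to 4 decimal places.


Answer: Price = 5.4003

Derivation:
PV(D) = D * exp(-r * t_d) = 0.5945 * 0.96993599 = 0.57662695
S_0' = S_0 - PV(D) = 27.5200 - 0.57662695 = 26.94337305
d1 = (ln(S_0'/K) + (r + sigma^2/2)*T) / (sigma*sqrt(T)) = 0.57697938
d2 = d1 - sigma*sqrt(T) = -0.15786755
exp(-rT) = 0.90438511
N(-d1) = 0.28197669; N(-d2) = 0.56271941
P = K * exp(-rT) * N(-d2) - S_0' * N(-d1) = 25.5400 * 0.90438511 * 0.56271941 - 26.94337305 * 0.28197669 = 5.4003


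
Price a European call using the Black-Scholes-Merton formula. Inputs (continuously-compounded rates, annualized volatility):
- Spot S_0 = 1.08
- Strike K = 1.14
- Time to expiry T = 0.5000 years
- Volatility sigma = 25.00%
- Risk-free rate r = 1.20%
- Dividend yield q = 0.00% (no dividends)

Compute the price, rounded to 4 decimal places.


d1 = (ln(S/K) + (r - q + 0.5*sigma^2) * T) / (sigma * sqrt(T)) = -0.18352092
d2 = d1 - sigma * sqrt(T) = -0.36029761
exp(-rT) = 0.99401796; exp(-qT) = 1.00000000
C = S_0 * exp(-qT) * N(d1) - K * exp(-rT) * N(d2)
N(d1) = 0.42719465; N(d2) = 0.35931229
C = 1.0800 * 1.00000000 * 0.42719465 - 1.1400 * 0.99401796 * 0.35931229 = 0.0542

Answer: Price = 0.0542


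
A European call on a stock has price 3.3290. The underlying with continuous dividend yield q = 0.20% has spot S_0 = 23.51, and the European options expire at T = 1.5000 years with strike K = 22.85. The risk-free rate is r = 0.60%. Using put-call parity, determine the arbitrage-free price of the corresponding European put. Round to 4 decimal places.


Answer: Put price = 2.5347

Derivation:
Put-call parity: C - P = S_0 * exp(-qT) - K * exp(-rT).
S_0 * exp(-qT) = 23.5100 * 0.99700450 = 23.43957569
K * exp(-rT) = 22.8500 * 0.99104038 = 22.64527265
P = C - S*exp(-qT) + K*exp(-rT)
P = 3.3290 - 23.43957569 + 22.64527265 = 2.5347


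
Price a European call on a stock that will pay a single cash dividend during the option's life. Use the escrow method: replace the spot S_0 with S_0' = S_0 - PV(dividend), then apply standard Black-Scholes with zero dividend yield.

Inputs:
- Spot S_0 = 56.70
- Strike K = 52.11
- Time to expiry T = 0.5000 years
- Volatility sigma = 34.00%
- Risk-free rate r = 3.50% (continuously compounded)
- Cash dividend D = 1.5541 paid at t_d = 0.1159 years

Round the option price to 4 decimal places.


PV(D) = D * exp(-r * t_d) = 1.5541 * 0.99595172 = 1.54780856
S_0' = S_0 - PV(D) = 56.7000 - 1.54780856 = 55.15219144
d1 = (ln(S_0'/K) + (r + sigma^2/2)*T) / (sigma*sqrt(T)) = 0.42900423
d2 = d1 - sigma*sqrt(T) = 0.18858792
exp(-rT) = 0.98265224
N(d1) = 0.66603993; N(d2) = 0.57479210
C = S_0' * N(d1) - K * exp(-rT) * N(d2) = 55.15219144 * 0.66603993 - 52.1100 * 0.98265224 * 0.57479210 = 7.3008

Answer: Price = 7.3008


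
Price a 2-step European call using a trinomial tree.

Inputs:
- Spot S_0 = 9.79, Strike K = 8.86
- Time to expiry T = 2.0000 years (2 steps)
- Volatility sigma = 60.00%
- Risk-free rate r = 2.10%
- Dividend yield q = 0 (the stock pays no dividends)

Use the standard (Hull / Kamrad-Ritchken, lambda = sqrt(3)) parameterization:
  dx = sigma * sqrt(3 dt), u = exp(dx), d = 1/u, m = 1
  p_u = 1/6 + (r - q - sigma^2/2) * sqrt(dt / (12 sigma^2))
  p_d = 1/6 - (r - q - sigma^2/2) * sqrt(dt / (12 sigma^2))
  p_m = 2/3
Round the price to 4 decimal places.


dt = T/N = 1.000000; dx = sigma*sqrt(3*dt) = 1.039230
u = exp(dx) = 2.827041; d = 1/u = 0.353727
p_u = 0.090168, p_m = 0.666667, p_d = 0.243166
Discount per step: exp(-r*dt) = 0.979219
Stock lattice S(k, j) with j the centered position index:
  k=0: S(0,+0) = 9.7900
  k=1: S(1,-1) = 3.4630; S(1,+0) = 9.7900; S(1,+1) = 27.6767
  k=2: S(2,-2) = 1.2250; S(2,-1) = 3.4630; S(2,+0) = 9.7900; S(2,+1) = 27.6767; S(2,+2) = 78.2432
Terminal payoffs V(N, j) = max(S_T - K, 0):
  V(2,-2) = 0.000000; V(2,-1) = 0.000000; V(2,+0) = 0.930000; V(2,+1) = 18.816729; V(2,+2) = 69.383239
Backward induction: V(k, j) = exp(-r*dt) * [p_u * V(k+1, j+1) + p_m * V(k+1, j) + p_d * V(k+1, j-1)]
  V(1,-1) = exp(-r*dt) * [p_u*0.930000 + p_m*0.000000 + p_d*0.000000] = 0.082113
  V(1,+0) = exp(-r*dt) * [p_u*18.816729 + p_m*0.930000 + p_d*0.000000] = 2.268520
  V(1,+1) = exp(-r*dt) * [p_u*69.383239 + p_m*18.816729 + p_d*0.930000] = 18.631365
  V(0,+0) = exp(-r*dt) * [p_u*18.631365 + p_m*2.268520 + p_d*0.082113] = 3.145508

Answer: Price = V(0,0) = 3.1455


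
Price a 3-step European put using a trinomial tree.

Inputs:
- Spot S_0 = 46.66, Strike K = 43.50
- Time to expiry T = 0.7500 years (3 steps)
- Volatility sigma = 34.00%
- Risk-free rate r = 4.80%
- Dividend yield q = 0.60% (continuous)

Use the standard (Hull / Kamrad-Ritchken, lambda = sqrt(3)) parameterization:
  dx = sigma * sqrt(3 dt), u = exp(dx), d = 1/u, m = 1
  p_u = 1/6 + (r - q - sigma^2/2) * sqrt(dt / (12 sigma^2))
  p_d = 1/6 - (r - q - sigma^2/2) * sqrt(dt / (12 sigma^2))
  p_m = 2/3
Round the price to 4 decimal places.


Answer: Price = V(0,0) = 3.2135

Derivation:
dt = T/N = 0.250000; dx = sigma*sqrt(3*dt) = 0.294449
u = exp(dx) = 1.342386; d = 1/u = 0.744942
p_u = 0.159959, p_m = 0.666667, p_d = 0.173374
Discount per step: exp(-r*dt) = 0.988072
Stock lattice S(k, j) with j the centered position index:
  k=0: S(0,+0) = 46.6600
  k=1: S(1,-1) = 34.7590; S(1,+0) = 46.6600; S(1,+1) = 62.6357
  k=2: S(2,-2) = 25.8934; S(2,-1) = 34.7590; S(2,+0) = 46.6600; S(2,+1) = 62.6357; S(2,+2) = 84.0813
  k=3: S(3,-3) = 19.2891; S(3,-2) = 25.8934; S(3,-1) = 34.7590; S(3,+0) = 46.6600; S(3,+1) = 62.6357; S(3,+2) = 84.0813; S(3,+3) = 112.8696
Terminal payoffs V(N, j) = max(K - S_T, 0):
  V(3,-3) = 24.210877; V(3,-2) = 17.606551; V(3,-1) = 8.740997; V(3,+0) = 0.000000; V(3,+1) = 0.000000; V(3,+2) = 0.000000; V(3,+3) = 0.000000
Backward induction: V(k, j) = exp(-r*dt) * [p_u * V(k+1, j+1) + p_m * V(k+1, j) + p_d * V(k+1, j-1)]
  V(2,-2) = exp(-r*dt) * [p_u*8.740997 + p_m*17.606551 + p_d*24.210877] = 17.126685
  V(2,-1) = exp(-r*dt) * [p_u*0.000000 + p_m*8.740997 + p_d*17.606551] = 8.773930
  V(2,+0) = exp(-r*dt) * [p_u*0.000000 + p_m*0.000000 + p_d*8.740997] = 1.497386
  V(2,+1) = exp(-r*dt) * [p_u*0.000000 + p_m*0.000000 + p_d*0.000000] = 0.000000
  V(2,+2) = exp(-r*dt) * [p_u*0.000000 + p_m*0.000000 + p_d*0.000000] = 0.000000
  V(1,-1) = exp(-r*dt) * [p_u*1.497386 + p_m*8.773930 + p_d*17.126685] = 8.950083
  V(1,+0) = exp(-r*dt) * [p_u*0.000000 + p_m*1.497386 + p_d*8.773930] = 2.489377
  V(1,+1) = exp(-r*dt) * [p_u*0.000000 + p_m*0.000000 + p_d*1.497386] = 0.256511
  V(0,+0) = exp(-r*dt) * [p_u*0.256511 + p_m*2.489377 + p_d*8.950083] = 3.213534
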